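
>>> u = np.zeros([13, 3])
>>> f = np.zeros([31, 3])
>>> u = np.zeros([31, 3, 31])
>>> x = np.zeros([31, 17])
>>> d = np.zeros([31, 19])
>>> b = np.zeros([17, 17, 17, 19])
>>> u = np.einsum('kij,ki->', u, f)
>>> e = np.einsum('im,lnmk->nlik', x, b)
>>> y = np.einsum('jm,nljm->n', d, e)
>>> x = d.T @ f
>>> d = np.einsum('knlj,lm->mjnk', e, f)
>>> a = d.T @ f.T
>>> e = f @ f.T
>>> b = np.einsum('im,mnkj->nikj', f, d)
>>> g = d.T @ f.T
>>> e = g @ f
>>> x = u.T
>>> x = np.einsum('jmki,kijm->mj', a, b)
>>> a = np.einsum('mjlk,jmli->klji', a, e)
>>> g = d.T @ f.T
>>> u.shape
()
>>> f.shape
(31, 3)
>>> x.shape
(17, 17)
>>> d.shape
(3, 19, 17, 17)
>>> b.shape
(19, 31, 17, 17)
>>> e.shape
(17, 17, 19, 3)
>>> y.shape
(17,)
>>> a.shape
(31, 19, 17, 3)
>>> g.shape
(17, 17, 19, 31)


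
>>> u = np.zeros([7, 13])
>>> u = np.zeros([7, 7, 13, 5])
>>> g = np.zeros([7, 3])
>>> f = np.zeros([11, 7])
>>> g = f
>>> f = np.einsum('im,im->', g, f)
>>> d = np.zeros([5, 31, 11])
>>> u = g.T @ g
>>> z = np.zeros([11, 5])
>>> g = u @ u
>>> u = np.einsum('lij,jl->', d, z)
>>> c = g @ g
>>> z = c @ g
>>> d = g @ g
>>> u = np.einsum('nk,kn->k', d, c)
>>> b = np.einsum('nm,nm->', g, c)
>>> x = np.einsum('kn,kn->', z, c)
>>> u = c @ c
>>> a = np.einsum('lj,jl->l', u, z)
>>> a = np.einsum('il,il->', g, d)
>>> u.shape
(7, 7)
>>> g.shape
(7, 7)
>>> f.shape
()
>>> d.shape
(7, 7)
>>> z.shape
(7, 7)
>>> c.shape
(7, 7)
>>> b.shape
()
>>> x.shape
()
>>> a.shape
()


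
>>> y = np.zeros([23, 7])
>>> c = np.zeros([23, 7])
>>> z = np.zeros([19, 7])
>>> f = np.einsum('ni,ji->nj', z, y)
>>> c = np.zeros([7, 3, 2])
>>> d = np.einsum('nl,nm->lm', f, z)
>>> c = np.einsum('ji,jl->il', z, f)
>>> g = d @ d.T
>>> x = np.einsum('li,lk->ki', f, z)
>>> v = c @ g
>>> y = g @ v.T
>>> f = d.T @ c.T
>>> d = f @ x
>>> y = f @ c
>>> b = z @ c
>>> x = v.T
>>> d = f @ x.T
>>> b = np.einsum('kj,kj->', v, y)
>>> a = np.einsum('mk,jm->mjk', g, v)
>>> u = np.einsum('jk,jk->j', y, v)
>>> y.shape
(7, 23)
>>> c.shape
(7, 23)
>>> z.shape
(19, 7)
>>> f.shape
(7, 7)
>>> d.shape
(7, 23)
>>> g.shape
(23, 23)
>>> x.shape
(23, 7)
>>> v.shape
(7, 23)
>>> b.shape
()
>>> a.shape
(23, 7, 23)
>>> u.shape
(7,)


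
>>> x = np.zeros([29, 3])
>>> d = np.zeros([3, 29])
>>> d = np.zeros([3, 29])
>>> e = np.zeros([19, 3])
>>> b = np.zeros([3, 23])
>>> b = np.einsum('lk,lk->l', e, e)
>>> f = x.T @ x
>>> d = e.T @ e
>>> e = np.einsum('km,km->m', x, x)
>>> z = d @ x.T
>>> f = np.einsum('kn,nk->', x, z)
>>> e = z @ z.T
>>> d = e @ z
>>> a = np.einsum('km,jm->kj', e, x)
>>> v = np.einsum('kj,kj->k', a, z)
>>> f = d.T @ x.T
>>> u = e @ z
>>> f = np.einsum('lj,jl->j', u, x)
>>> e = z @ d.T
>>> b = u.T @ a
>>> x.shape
(29, 3)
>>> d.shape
(3, 29)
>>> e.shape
(3, 3)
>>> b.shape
(29, 29)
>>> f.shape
(29,)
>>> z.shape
(3, 29)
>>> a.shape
(3, 29)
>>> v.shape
(3,)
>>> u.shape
(3, 29)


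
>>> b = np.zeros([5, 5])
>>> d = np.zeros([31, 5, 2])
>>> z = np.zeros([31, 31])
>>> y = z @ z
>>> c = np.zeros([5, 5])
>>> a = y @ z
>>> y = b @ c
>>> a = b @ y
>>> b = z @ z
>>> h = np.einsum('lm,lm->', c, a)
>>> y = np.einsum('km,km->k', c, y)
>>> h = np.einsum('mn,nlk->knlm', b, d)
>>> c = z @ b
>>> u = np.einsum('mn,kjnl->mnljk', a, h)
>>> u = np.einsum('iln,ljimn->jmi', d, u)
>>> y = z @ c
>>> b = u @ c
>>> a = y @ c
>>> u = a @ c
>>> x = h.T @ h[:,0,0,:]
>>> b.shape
(5, 31, 31)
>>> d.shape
(31, 5, 2)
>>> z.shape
(31, 31)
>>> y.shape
(31, 31)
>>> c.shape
(31, 31)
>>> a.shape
(31, 31)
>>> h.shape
(2, 31, 5, 31)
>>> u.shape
(31, 31)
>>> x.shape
(31, 5, 31, 31)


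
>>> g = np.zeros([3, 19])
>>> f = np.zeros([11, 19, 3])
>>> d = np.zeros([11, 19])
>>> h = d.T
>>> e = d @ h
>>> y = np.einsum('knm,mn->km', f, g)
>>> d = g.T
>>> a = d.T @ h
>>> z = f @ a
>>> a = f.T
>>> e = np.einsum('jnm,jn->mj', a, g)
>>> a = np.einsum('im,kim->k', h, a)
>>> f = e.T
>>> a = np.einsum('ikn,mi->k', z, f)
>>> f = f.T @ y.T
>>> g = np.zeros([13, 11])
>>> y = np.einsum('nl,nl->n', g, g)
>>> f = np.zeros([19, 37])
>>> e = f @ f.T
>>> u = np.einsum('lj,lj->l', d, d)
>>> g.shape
(13, 11)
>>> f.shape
(19, 37)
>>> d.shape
(19, 3)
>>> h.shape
(19, 11)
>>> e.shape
(19, 19)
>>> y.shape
(13,)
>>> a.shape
(19,)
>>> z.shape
(11, 19, 11)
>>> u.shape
(19,)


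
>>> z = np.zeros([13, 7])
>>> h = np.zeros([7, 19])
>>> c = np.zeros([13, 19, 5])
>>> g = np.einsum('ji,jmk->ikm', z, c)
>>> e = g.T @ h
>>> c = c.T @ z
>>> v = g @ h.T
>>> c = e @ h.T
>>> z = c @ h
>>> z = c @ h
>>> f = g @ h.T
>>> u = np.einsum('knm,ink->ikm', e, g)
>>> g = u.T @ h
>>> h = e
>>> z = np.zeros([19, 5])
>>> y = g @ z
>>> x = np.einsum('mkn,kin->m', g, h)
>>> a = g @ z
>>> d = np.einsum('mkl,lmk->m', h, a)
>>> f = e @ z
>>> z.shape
(19, 5)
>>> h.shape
(19, 5, 19)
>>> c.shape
(19, 5, 7)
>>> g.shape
(19, 19, 19)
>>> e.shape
(19, 5, 19)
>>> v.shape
(7, 5, 7)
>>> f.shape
(19, 5, 5)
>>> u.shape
(7, 19, 19)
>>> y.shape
(19, 19, 5)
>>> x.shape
(19,)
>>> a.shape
(19, 19, 5)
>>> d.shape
(19,)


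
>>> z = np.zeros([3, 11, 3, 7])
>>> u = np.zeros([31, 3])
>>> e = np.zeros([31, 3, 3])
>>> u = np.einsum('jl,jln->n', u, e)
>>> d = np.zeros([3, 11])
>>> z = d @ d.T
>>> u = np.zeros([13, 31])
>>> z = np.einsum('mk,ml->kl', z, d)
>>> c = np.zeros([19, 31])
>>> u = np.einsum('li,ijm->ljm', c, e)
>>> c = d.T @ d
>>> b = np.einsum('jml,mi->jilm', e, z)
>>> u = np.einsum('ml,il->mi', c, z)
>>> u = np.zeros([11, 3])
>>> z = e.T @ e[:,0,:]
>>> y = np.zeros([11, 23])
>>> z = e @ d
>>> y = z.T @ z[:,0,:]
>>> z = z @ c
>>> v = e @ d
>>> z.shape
(31, 3, 11)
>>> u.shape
(11, 3)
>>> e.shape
(31, 3, 3)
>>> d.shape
(3, 11)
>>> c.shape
(11, 11)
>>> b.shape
(31, 11, 3, 3)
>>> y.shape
(11, 3, 11)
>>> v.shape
(31, 3, 11)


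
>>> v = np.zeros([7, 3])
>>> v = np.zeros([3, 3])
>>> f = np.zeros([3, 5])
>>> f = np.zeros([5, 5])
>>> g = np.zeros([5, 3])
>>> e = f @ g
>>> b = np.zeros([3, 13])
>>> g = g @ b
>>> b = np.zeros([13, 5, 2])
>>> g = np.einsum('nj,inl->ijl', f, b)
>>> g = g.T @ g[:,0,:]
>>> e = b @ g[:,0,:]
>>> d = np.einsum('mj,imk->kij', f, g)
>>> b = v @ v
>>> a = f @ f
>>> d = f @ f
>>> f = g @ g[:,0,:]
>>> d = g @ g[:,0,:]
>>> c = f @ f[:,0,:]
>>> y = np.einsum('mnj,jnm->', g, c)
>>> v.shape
(3, 3)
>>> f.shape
(2, 5, 2)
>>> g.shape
(2, 5, 2)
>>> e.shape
(13, 5, 2)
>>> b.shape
(3, 3)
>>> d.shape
(2, 5, 2)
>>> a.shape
(5, 5)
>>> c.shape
(2, 5, 2)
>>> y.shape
()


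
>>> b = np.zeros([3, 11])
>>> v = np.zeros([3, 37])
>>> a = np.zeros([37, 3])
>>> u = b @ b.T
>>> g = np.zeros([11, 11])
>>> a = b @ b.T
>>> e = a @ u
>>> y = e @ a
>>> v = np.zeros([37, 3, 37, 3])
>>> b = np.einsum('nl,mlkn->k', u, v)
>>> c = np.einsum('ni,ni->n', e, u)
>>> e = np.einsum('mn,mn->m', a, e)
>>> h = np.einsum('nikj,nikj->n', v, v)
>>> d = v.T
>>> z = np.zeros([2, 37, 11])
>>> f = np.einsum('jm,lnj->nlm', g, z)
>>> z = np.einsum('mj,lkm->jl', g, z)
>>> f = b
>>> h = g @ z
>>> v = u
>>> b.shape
(37,)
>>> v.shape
(3, 3)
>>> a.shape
(3, 3)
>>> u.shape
(3, 3)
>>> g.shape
(11, 11)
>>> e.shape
(3,)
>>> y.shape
(3, 3)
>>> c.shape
(3,)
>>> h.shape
(11, 2)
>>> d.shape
(3, 37, 3, 37)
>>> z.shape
(11, 2)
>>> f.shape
(37,)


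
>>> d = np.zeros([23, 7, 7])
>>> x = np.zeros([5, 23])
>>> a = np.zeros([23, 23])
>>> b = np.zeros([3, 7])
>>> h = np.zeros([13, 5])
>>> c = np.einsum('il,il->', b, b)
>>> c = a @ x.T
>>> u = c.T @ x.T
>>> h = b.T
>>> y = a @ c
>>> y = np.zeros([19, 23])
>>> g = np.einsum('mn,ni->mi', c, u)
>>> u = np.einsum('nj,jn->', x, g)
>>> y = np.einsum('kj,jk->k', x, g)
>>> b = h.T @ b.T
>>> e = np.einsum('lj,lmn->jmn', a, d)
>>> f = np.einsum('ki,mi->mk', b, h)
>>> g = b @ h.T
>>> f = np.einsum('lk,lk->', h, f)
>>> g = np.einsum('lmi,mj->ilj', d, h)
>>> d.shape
(23, 7, 7)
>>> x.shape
(5, 23)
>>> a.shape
(23, 23)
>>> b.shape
(3, 3)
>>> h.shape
(7, 3)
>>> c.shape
(23, 5)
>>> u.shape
()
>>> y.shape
(5,)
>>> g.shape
(7, 23, 3)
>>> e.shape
(23, 7, 7)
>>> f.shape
()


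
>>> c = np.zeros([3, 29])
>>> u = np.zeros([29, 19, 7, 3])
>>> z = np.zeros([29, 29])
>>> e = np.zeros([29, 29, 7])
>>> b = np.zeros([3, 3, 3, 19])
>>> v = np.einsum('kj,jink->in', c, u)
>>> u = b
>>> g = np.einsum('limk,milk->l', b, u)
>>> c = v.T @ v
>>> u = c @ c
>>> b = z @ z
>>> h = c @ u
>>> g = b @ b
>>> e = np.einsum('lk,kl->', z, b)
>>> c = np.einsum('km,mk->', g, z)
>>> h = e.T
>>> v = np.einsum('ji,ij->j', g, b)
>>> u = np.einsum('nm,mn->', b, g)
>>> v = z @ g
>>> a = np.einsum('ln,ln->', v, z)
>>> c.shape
()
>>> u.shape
()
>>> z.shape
(29, 29)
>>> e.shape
()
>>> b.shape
(29, 29)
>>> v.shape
(29, 29)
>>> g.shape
(29, 29)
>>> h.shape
()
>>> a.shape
()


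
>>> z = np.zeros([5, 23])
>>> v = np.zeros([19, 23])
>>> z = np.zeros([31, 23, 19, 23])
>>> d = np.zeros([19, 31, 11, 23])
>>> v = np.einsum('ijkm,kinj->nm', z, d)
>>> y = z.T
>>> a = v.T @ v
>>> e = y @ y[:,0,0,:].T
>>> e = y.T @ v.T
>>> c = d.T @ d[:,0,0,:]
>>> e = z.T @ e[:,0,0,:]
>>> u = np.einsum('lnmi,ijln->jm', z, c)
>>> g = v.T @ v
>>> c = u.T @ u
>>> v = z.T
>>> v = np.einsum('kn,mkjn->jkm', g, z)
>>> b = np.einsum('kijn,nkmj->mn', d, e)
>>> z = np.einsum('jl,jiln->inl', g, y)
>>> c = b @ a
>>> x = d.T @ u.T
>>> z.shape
(19, 31, 23)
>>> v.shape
(19, 23, 31)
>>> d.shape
(19, 31, 11, 23)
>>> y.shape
(23, 19, 23, 31)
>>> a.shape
(23, 23)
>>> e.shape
(23, 19, 23, 11)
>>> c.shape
(23, 23)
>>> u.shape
(11, 19)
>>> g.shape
(23, 23)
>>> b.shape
(23, 23)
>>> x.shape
(23, 11, 31, 11)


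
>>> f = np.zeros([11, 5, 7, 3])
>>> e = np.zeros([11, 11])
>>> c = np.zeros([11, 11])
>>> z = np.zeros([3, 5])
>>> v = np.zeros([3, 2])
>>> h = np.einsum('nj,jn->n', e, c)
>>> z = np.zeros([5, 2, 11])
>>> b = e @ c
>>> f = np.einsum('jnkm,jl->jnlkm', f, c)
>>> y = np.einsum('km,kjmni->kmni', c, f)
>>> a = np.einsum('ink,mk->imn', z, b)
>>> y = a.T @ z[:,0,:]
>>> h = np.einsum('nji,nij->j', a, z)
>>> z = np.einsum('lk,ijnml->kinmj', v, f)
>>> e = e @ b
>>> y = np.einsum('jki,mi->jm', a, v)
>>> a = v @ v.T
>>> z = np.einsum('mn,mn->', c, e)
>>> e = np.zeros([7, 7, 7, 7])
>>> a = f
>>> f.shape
(11, 5, 11, 7, 3)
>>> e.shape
(7, 7, 7, 7)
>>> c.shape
(11, 11)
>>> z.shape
()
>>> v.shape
(3, 2)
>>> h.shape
(11,)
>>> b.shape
(11, 11)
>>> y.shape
(5, 3)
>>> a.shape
(11, 5, 11, 7, 3)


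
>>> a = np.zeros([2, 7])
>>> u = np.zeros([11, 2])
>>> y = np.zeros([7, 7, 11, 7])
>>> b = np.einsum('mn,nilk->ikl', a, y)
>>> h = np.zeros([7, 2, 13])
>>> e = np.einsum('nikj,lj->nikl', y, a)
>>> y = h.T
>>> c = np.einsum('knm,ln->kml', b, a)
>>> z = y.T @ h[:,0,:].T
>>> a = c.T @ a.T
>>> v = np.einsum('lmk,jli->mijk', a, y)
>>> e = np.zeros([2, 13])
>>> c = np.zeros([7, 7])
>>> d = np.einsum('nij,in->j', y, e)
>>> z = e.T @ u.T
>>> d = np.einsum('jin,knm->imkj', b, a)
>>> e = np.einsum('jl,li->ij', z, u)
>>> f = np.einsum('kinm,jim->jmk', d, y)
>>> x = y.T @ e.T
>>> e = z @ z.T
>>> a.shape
(2, 11, 2)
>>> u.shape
(11, 2)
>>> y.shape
(13, 2, 7)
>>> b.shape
(7, 7, 11)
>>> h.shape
(7, 2, 13)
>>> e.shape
(13, 13)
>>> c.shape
(7, 7)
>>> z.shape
(13, 11)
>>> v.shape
(11, 7, 13, 2)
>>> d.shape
(7, 2, 2, 7)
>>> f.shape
(13, 7, 7)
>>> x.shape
(7, 2, 2)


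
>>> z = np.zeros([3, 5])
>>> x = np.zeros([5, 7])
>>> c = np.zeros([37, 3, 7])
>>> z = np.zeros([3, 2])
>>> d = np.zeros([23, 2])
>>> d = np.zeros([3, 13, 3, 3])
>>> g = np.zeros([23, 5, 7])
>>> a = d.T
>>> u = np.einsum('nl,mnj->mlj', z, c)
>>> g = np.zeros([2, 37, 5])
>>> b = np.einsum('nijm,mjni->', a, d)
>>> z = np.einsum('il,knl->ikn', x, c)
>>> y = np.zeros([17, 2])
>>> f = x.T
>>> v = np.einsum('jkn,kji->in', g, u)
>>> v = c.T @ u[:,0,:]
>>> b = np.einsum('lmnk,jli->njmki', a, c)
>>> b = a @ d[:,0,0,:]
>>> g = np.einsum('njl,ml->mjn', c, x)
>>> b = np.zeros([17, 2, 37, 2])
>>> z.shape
(5, 37, 3)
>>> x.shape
(5, 7)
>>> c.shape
(37, 3, 7)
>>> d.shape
(3, 13, 3, 3)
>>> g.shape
(5, 3, 37)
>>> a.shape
(3, 3, 13, 3)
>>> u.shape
(37, 2, 7)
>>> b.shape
(17, 2, 37, 2)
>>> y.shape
(17, 2)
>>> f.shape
(7, 5)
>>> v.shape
(7, 3, 7)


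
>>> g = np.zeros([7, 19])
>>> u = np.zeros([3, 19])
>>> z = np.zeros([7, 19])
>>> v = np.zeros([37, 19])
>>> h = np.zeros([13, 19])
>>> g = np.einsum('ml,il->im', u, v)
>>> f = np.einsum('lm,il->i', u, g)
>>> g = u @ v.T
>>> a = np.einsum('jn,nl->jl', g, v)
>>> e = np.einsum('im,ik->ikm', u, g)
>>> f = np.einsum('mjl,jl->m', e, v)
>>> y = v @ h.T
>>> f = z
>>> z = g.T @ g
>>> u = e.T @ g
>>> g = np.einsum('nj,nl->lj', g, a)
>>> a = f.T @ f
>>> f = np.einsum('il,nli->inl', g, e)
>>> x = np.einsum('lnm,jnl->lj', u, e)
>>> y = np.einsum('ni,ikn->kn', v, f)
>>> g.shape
(19, 37)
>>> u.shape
(19, 37, 37)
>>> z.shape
(37, 37)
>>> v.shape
(37, 19)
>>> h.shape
(13, 19)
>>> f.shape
(19, 3, 37)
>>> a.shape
(19, 19)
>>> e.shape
(3, 37, 19)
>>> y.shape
(3, 37)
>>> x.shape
(19, 3)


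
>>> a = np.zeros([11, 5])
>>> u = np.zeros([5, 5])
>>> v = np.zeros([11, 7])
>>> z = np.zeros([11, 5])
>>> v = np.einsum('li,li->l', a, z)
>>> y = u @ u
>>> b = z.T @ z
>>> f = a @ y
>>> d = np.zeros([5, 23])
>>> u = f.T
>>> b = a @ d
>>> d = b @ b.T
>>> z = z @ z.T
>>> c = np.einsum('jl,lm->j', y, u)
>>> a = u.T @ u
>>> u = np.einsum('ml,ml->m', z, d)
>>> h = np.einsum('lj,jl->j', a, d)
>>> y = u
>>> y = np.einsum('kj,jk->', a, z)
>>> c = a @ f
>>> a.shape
(11, 11)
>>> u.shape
(11,)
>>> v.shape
(11,)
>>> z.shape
(11, 11)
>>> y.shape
()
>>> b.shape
(11, 23)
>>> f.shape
(11, 5)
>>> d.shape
(11, 11)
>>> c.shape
(11, 5)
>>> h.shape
(11,)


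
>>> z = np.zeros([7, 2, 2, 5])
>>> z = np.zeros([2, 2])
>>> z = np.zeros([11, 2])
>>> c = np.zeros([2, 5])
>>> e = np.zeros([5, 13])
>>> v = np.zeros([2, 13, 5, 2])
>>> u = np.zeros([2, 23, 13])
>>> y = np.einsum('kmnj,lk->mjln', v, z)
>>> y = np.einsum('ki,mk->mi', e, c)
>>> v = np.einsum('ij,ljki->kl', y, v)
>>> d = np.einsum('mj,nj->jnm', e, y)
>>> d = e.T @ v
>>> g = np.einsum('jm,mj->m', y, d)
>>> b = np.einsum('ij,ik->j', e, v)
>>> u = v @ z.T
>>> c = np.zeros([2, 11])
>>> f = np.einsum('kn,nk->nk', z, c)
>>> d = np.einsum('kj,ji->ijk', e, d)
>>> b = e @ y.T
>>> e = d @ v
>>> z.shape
(11, 2)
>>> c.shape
(2, 11)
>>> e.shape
(2, 13, 2)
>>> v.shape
(5, 2)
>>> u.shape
(5, 11)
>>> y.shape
(2, 13)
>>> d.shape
(2, 13, 5)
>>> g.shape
(13,)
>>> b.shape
(5, 2)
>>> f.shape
(2, 11)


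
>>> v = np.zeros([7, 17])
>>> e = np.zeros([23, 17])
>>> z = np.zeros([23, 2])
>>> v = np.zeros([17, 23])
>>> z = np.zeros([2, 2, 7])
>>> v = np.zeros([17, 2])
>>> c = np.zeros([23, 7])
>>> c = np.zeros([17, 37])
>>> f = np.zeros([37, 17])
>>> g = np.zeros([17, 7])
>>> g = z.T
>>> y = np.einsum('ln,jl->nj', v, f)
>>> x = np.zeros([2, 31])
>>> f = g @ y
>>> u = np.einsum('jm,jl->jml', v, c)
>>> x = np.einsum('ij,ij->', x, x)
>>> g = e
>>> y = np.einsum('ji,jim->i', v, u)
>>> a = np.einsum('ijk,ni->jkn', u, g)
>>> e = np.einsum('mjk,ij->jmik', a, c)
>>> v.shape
(17, 2)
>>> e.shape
(37, 2, 17, 23)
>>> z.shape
(2, 2, 7)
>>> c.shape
(17, 37)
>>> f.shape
(7, 2, 37)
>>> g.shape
(23, 17)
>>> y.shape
(2,)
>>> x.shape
()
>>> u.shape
(17, 2, 37)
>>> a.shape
(2, 37, 23)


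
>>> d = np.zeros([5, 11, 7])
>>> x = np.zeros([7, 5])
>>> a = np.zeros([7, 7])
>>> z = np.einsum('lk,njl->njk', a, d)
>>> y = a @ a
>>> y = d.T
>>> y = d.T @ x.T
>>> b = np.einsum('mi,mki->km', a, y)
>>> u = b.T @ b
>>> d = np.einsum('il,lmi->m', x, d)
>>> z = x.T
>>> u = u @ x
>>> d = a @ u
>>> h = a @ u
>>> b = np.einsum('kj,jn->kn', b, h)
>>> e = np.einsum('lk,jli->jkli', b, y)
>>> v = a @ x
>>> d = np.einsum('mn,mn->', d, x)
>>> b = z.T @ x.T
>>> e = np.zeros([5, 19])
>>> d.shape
()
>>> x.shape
(7, 5)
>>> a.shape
(7, 7)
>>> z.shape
(5, 7)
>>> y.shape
(7, 11, 7)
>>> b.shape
(7, 7)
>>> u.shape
(7, 5)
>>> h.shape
(7, 5)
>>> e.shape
(5, 19)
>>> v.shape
(7, 5)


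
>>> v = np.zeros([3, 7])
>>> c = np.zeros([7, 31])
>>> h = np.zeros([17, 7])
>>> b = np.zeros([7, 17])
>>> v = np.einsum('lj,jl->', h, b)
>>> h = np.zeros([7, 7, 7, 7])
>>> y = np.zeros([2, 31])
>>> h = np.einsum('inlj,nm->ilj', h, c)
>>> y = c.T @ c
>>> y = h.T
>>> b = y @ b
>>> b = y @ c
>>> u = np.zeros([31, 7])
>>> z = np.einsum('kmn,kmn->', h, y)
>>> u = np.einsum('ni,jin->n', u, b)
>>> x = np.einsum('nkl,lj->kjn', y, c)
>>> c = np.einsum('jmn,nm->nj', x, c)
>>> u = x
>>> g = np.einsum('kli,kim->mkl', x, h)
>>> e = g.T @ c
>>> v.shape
()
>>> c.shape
(7, 7)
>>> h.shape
(7, 7, 7)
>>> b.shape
(7, 7, 31)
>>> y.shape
(7, 7, 7)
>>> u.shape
(7, 31, 7)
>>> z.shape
()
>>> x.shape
(7, 31, 7)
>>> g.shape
(7, 7, 31)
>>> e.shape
(31, 7, 7)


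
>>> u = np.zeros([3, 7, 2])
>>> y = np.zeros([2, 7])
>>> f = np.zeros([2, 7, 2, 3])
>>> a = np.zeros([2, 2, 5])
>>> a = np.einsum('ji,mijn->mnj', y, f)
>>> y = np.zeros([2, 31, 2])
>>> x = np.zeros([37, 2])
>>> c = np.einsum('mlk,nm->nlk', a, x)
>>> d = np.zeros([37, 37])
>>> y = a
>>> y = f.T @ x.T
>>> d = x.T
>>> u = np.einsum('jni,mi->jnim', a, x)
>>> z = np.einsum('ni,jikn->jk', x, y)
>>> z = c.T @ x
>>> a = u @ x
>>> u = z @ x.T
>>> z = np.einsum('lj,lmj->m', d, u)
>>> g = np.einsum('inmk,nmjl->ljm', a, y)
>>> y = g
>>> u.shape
(2, 3, 37)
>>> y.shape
(37, 7, 2)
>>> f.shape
(2, 7, 2, 3)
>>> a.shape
(2, 3, 2, 2)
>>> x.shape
(37, 2)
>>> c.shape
(37, 3, 2)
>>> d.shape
(2, 37)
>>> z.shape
(3,)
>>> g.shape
(37, 7, 2)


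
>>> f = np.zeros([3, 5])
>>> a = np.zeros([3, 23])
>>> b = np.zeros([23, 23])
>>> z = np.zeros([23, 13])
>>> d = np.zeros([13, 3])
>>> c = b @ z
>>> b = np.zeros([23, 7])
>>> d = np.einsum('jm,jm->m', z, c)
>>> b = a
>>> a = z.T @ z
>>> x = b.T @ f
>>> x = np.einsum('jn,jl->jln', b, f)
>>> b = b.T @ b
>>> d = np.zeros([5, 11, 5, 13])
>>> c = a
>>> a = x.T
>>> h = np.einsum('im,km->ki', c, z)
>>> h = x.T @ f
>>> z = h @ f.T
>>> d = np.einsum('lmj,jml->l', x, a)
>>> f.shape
(3, 5)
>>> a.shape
(23, 5, 3)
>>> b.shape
(23, 23)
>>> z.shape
(23, 5, 3)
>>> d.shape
(3,)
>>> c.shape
(13, 13)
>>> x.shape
(3, 5, 23)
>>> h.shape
(23, 5, 5)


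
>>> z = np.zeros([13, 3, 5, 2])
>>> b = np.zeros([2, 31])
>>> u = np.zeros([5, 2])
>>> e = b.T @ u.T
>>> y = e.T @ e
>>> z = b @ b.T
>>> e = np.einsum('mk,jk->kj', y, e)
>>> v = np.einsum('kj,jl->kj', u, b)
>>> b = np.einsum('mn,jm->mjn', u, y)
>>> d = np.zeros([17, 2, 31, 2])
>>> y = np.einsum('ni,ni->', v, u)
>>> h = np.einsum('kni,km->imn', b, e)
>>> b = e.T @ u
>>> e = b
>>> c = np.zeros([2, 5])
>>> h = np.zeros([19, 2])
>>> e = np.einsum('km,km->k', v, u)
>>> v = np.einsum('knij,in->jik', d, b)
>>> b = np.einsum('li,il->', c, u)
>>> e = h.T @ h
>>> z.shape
(2, 2)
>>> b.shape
()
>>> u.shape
(5, 2)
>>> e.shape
(2, 2)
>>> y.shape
()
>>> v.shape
(2, 31, 17)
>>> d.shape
(17, 2, 31, 2)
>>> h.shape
(19, 2)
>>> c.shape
(2, 5)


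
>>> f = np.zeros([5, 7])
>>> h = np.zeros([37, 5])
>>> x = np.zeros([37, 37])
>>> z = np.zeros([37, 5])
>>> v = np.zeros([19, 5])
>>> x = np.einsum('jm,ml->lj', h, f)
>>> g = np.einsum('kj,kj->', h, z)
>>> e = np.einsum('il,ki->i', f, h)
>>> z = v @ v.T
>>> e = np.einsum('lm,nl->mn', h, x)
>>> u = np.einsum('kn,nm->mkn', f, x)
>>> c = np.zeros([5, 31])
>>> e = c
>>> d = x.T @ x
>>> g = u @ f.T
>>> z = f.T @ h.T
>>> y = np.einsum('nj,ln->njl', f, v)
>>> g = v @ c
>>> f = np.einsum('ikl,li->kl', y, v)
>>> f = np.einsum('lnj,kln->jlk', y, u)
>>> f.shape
(19, 5, 37)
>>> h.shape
(37, 5)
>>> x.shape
(7, 37)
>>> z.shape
(7, 37)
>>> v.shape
(19, 5)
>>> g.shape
(19, 31)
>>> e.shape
(5, 31)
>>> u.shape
(37, 5, 7)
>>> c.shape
(5, 31)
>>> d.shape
(37, 37)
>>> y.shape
(5, 7, 19)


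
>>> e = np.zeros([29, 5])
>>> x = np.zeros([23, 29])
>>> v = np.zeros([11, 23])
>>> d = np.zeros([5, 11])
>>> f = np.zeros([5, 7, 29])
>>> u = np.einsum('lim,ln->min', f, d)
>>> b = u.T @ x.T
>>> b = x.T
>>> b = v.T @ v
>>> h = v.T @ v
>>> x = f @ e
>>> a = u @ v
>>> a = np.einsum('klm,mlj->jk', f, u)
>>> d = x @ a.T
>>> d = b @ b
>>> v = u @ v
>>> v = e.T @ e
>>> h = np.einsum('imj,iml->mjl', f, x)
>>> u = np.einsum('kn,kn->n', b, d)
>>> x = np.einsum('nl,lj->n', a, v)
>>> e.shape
(29, 5)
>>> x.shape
(11,)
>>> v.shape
(5, 5)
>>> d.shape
(23, 23)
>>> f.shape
(5, 7, 29)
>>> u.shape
(23,)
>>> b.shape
(23, 23)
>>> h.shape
(7, 29, 5)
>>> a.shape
(11, 5)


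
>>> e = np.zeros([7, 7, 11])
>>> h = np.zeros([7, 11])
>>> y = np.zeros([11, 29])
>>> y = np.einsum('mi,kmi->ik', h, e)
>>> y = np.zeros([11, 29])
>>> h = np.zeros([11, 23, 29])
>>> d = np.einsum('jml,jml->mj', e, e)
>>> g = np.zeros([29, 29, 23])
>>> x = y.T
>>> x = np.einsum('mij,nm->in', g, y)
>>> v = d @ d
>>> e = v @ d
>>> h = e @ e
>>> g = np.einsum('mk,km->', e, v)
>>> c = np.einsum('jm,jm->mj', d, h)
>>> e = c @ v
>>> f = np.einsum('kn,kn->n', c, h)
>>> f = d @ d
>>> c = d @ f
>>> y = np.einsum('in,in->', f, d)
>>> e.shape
(7, 7)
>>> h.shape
(7, 7)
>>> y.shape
()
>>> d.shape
(7, 7)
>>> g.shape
()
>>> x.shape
(29, 11)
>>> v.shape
(7, 7)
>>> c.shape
(7, 7)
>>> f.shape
(7, 7)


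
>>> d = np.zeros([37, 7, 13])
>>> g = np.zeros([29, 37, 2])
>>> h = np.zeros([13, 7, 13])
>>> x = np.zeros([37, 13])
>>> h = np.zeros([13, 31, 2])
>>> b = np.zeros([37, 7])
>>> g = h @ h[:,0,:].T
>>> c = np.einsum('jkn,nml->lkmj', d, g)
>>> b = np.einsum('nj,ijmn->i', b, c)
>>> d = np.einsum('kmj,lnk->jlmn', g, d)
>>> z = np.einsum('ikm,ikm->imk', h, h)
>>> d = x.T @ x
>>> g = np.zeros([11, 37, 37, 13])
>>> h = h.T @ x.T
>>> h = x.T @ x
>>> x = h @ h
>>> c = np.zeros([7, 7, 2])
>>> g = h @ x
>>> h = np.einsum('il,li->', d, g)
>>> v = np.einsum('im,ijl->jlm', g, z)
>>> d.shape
(13, 13)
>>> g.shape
(13, 13)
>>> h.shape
()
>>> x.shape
(13, 13)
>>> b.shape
(13,)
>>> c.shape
(7, 7, 2)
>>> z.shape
(13, 2, 31)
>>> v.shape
(2, 31, 13)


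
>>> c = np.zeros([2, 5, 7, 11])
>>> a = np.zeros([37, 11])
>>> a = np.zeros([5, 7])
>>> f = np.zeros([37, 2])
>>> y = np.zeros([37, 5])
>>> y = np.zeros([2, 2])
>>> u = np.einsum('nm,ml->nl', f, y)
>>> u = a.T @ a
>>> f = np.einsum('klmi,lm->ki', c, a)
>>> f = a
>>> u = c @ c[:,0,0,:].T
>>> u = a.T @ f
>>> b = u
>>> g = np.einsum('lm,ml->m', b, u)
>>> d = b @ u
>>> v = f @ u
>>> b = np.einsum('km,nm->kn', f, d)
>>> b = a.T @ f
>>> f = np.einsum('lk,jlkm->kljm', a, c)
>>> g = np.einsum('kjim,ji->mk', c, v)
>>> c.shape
(2, 5, 7, 11)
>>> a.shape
(5, 7)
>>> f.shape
(7, 5, 2, 11)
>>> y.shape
(2, 2)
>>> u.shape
(7, 7)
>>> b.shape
(7, 7)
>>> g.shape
(11, 2)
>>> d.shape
(7, 7)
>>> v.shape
(5, 7)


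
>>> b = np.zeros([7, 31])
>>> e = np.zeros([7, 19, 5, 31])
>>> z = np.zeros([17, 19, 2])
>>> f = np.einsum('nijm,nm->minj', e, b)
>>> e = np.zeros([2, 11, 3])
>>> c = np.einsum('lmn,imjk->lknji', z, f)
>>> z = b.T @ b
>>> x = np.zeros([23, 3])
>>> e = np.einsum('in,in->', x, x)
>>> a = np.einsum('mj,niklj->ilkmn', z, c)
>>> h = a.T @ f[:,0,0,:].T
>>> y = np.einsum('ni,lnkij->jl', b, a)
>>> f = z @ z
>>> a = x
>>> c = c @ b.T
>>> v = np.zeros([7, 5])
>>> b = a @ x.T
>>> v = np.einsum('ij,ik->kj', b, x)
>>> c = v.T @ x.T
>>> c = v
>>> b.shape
(23, 23)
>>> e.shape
()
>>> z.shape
(31, 31)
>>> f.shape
(31, 31)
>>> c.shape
(3, 23)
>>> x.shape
(23, 3)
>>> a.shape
(23, 3)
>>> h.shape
(17, 31, 2, 7, 31)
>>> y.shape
(17, 5)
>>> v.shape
(3, 23)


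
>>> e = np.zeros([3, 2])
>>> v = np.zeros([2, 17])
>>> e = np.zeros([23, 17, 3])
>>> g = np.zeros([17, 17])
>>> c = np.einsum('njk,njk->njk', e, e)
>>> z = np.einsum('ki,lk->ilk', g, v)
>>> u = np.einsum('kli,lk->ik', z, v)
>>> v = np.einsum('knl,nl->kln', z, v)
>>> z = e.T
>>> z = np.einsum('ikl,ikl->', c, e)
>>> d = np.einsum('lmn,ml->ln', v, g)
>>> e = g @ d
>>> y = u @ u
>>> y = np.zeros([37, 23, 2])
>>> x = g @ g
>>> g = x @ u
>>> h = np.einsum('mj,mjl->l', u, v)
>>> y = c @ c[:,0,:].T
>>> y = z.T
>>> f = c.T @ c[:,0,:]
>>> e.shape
(17, 2)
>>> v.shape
(17, 17, 2)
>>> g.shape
(17, 17)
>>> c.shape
(23, 17, 3)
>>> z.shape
()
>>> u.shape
(17, 17)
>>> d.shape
(17, 2)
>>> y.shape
()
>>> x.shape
(17, 17)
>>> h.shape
(2,)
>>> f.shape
(3, 17, 3)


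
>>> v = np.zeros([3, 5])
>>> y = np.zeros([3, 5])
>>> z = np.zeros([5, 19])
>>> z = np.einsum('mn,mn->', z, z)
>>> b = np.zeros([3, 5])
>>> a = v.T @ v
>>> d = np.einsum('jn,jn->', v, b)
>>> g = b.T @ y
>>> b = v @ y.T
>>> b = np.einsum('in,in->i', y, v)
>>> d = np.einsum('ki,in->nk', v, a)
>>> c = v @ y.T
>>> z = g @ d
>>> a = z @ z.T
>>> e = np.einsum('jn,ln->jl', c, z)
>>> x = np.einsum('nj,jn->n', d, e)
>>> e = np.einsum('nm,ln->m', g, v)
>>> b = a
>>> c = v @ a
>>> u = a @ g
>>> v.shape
(3, 5)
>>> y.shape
(3, 5)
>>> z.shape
(5, 3)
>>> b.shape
(5, 5)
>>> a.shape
(5, 5)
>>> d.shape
(5, 3)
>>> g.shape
(5, 5)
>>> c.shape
(3, 5)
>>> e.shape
(5,)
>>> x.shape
(5,)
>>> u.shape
(5, 5)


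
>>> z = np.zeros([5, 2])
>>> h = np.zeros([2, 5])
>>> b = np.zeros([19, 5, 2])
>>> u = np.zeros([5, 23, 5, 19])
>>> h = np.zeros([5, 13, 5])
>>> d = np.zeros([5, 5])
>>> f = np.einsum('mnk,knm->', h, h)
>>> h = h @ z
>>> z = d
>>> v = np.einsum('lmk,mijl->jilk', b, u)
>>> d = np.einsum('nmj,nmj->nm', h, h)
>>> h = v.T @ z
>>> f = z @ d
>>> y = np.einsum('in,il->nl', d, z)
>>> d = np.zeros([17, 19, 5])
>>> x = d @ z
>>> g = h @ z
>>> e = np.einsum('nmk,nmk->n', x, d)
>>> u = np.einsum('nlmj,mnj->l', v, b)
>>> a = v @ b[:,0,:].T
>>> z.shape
(5, 5)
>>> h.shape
(2, 19, 23, 5)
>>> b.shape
(19, 5, 2)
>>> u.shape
(23,)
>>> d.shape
(17, 19, 5)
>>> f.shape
(5, 13)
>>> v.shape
(5, 23, 19, 2)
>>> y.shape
(13, 5)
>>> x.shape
(17, 19, 5)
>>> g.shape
(2, 19, 23, 5)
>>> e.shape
(17,)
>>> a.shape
(5, 23, 19, 19)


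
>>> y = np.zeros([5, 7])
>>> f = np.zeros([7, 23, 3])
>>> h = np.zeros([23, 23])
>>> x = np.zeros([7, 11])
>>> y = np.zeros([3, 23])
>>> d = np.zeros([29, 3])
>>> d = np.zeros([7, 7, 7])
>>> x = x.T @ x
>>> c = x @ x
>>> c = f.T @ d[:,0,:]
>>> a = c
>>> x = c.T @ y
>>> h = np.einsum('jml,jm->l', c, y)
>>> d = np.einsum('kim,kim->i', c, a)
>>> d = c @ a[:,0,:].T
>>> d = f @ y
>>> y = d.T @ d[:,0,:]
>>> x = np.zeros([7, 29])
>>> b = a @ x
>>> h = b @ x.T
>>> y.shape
(23, 23, 23)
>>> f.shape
(7, 23, 3)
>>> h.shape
(3, 23, 7)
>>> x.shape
(7, 29)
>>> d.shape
(7, 23, 23)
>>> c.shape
(3, 23, 7)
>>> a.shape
(3, 23, 7)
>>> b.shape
(3, 23, 29)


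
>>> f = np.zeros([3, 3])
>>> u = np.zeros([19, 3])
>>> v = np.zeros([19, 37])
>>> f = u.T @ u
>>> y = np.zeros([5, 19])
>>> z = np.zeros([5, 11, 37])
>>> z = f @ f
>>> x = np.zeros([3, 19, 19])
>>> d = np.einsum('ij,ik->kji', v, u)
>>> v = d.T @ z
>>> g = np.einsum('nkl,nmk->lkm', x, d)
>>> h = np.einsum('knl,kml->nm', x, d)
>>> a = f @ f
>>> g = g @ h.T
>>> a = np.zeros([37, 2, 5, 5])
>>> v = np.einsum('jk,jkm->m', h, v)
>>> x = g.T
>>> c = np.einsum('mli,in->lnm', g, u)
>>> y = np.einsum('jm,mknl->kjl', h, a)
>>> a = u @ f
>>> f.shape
(3, 3)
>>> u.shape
(19, 3)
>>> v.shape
(3,)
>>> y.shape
(2, 19, 5)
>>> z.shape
(3, 3)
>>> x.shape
(19, 19, 19)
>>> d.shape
(3, 37, 19)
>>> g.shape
(19, 19, 19)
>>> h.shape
(19, 37)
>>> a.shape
(19, 3)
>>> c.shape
(19, 3, 19)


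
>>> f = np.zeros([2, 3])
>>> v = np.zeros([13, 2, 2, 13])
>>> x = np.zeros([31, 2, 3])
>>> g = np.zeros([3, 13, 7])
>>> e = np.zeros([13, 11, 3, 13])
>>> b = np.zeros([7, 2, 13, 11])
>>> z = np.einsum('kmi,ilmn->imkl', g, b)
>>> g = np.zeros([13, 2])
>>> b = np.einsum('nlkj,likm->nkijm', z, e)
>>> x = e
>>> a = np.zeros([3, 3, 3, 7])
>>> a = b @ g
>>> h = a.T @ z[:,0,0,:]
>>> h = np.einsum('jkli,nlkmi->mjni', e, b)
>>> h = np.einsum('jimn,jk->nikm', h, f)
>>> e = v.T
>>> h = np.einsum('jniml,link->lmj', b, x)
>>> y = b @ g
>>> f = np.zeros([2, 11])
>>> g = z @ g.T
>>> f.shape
(2, 11)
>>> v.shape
(13, 2, 2, 13)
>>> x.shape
(13, 11, 3, 13)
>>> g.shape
(7, 13, 3, 13)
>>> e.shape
(13, 2, 2, 13)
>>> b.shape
(7, 3, 11, 2, 13)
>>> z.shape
(7, 13, 3, 2)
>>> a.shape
(7, 3, 11, 2, 2)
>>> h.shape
(13, 2, 7)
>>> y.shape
(7, 3, 11, 2, 2)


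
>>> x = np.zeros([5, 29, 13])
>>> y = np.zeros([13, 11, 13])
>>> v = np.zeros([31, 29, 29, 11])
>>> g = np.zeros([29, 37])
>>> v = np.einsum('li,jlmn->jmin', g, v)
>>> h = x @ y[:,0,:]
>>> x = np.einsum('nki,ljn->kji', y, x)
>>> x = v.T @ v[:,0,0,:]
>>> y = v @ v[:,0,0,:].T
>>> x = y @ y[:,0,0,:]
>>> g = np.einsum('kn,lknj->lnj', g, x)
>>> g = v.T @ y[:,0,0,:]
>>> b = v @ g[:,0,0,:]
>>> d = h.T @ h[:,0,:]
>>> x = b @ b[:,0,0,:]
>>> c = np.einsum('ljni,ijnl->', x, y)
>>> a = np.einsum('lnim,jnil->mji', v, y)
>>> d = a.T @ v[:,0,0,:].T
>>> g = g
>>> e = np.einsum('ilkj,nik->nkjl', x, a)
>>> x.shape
(31, 29, 37, 31)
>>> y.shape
(31, 29, 37, 31)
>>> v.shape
(31, 29, 37, 11)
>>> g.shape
(11, 37, 29, 31)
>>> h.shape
(5, 29, 13)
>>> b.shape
(31, 29, 37, 31)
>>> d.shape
(37, 31, 31)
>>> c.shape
()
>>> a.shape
(11, 31, 37)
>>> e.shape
(11, 37, 31, 29)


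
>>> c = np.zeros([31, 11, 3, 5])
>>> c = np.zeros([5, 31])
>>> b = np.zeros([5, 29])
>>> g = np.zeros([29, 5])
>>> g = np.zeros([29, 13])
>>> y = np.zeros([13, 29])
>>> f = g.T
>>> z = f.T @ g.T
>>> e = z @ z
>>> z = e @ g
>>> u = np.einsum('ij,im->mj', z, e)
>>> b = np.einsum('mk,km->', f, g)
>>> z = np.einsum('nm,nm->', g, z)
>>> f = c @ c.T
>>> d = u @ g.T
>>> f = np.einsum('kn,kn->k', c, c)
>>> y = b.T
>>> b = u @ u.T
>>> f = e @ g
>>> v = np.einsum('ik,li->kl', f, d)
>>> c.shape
(5, 31)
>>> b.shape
(29, 29)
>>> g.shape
(29, 13)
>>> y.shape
()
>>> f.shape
(29, 13)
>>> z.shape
()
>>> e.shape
(29, 29)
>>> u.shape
(29, 13)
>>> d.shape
(29, 29)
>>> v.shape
(13, 29)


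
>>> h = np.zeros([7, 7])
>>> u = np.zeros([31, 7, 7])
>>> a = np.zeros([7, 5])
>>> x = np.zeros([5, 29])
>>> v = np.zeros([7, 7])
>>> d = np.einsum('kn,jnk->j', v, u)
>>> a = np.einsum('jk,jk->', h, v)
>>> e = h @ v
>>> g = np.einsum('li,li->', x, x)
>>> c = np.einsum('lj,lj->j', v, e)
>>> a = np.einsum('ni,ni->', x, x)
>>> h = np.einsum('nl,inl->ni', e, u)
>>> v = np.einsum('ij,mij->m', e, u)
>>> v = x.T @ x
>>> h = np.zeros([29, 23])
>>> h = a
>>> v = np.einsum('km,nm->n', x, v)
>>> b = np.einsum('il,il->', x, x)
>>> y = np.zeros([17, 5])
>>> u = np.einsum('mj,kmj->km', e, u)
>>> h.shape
()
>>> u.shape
(31, 7)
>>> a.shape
()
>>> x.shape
(5, 29)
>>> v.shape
(29,)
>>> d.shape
(31,)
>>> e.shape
(7, 7)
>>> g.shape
()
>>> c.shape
(7,)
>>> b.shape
()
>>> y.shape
(17, 5)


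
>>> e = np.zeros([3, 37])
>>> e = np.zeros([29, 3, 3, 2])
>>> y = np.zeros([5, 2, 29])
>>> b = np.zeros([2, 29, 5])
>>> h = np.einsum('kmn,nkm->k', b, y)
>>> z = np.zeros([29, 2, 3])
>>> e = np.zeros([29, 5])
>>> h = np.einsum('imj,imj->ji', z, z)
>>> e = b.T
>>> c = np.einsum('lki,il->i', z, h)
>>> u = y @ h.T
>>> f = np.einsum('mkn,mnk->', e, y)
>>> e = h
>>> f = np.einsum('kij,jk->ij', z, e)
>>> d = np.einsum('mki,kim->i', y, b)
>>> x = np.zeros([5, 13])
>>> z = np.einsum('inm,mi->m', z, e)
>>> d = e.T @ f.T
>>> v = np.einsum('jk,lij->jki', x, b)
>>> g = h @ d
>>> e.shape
(3, 29)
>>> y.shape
(5, 2, 29)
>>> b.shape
(2, 29, 5)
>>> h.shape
(3, 29)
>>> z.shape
(3,)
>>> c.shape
(3,)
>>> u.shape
(5, 2, 3)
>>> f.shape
(2, 3)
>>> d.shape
(29, 2)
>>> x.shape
(5, 13)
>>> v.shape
(5, 13, 29)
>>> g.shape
(3, 2)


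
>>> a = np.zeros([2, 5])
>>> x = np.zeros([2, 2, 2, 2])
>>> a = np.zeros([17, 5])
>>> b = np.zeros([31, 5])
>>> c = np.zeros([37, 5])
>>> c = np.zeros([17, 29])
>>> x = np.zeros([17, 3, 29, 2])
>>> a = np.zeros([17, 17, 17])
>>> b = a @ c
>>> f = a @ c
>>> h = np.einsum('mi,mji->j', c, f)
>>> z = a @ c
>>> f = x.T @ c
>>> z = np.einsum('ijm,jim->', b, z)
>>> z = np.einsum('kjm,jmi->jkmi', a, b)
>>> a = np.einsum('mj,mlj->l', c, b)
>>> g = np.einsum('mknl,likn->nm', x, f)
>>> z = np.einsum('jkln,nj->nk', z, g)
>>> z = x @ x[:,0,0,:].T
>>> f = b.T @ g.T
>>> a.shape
(17,)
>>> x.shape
(17, 3, 29, 2)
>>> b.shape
(17, 17, 29)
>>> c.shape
(17, 29)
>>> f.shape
(29, 17, 29)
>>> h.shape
(17,)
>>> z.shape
(17, 3, 29, 17)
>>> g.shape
(29, 17)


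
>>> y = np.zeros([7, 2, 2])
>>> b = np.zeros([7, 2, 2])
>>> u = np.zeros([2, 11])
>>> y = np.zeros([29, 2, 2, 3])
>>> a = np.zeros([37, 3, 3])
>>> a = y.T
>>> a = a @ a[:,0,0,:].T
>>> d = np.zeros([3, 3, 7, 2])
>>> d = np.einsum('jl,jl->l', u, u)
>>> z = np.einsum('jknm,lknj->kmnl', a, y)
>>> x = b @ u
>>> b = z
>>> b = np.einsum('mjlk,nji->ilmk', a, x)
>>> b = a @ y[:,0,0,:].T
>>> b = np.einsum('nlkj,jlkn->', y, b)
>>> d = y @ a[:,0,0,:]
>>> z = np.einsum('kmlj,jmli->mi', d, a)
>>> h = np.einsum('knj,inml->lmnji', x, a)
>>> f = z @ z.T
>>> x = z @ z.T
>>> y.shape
(29, 2, 2, 3)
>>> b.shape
()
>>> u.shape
(2, 11)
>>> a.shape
(3, 2, 2, 3)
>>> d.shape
(29, 2, 2, 3)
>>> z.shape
(2, 3)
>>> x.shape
(2, 2)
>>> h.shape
(3, 2, 2, 11, 3)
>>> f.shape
(2, 2)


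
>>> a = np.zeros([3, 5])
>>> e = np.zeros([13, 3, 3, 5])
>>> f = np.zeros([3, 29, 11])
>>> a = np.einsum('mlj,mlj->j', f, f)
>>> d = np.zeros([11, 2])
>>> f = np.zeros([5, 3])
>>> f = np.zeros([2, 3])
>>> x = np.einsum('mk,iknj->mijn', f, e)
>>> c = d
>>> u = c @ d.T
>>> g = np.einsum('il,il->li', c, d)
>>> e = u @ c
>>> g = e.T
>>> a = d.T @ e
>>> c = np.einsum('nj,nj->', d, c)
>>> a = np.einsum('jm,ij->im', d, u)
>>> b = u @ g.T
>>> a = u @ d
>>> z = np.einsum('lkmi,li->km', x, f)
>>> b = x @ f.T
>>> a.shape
(11, 2)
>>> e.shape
(11, 2)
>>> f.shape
(2, 3)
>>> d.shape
(11, 2)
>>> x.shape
(2, 13, 5, 3)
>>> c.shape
()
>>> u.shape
(11, 11)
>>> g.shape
(2, 11)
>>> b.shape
(2, 13, 5, 2)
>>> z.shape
(13, 5)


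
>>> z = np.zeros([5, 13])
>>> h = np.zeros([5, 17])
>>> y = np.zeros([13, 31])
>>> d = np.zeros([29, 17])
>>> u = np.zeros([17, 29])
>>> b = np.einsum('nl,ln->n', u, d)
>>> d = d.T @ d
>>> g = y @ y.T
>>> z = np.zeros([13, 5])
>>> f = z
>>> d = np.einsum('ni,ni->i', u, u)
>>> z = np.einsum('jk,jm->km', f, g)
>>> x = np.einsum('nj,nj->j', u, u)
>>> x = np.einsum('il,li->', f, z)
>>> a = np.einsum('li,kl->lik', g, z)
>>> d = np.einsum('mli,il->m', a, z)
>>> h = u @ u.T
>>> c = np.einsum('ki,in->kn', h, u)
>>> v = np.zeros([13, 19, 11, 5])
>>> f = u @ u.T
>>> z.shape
(5, 13)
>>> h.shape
(17, 17)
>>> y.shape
(13, 31)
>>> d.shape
(13,)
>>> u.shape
(17, 29)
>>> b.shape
(17,)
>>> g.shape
(13, 13)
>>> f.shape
(17, 17)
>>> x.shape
()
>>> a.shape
(13, 13, 5)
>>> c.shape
(17, 29)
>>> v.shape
(13, 19, 11, 5)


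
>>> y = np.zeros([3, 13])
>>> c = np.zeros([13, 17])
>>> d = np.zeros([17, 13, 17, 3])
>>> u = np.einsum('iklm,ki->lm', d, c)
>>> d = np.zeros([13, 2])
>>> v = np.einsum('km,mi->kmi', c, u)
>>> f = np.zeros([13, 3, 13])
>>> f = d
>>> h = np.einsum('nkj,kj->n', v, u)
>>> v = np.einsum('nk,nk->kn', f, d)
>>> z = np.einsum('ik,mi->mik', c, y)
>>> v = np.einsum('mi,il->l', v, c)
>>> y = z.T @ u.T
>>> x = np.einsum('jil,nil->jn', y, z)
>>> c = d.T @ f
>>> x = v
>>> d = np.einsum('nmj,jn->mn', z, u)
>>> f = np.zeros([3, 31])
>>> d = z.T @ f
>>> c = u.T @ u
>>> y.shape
(17, 13, 17)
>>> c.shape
(3, 3)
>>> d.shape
(17, 13, 31)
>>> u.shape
(17, 3)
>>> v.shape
(17,)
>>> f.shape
(3, 31)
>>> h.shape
(13,)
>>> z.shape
(3, 13, 17)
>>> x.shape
(17,)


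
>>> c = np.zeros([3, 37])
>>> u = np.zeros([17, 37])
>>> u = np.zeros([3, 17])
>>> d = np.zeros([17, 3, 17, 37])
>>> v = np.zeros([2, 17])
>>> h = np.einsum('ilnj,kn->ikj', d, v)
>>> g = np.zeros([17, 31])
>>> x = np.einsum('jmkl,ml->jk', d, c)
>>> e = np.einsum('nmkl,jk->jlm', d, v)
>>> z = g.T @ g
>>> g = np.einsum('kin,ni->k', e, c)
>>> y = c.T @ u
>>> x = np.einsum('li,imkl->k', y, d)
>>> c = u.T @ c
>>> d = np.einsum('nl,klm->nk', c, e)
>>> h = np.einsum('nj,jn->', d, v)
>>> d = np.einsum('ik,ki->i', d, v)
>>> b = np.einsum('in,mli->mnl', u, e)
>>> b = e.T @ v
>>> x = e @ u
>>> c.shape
(17, 37)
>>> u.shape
(3, 17)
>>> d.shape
(17,)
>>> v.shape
(2, 17)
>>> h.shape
()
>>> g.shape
(2,)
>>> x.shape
(2, 37, 17)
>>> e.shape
(2, 37, 3)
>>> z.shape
(31, 31)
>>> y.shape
(37, 17)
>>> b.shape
(3, 37, 17)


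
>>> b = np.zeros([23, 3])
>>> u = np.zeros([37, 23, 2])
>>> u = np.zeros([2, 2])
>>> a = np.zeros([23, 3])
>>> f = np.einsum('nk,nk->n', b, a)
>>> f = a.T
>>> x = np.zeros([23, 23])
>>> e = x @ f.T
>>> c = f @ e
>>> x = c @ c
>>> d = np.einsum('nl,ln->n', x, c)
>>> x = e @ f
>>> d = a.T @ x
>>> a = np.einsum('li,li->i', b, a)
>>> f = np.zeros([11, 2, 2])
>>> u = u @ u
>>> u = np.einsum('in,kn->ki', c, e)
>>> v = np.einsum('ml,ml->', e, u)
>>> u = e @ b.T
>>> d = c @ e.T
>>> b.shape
(23, 3)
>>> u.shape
(23, 23)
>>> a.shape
(3,)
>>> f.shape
(11, 2, 2)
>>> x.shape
(23, 23)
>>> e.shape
(23, 3)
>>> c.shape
(3, 3)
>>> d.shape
(3, 23)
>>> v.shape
()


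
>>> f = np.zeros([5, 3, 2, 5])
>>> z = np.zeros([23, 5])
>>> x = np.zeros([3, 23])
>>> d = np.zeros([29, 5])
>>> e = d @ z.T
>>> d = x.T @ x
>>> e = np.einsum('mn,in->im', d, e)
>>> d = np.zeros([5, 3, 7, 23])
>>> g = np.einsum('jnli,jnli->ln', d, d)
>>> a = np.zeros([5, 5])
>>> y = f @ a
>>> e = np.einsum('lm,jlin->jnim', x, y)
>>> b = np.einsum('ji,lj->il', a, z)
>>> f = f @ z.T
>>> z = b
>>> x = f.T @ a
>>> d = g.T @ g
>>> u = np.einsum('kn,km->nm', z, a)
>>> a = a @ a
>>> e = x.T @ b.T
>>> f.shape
(5, 3, 2, 23)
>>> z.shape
(5, 23)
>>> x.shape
(23, 2, 3, 5)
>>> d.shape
(3, 3)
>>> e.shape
(5, 3, 2, 5)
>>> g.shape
(7, 3)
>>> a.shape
(5, 5)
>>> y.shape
(5, 3, 2, 5)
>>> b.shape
(5, 23)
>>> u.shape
(23, 5)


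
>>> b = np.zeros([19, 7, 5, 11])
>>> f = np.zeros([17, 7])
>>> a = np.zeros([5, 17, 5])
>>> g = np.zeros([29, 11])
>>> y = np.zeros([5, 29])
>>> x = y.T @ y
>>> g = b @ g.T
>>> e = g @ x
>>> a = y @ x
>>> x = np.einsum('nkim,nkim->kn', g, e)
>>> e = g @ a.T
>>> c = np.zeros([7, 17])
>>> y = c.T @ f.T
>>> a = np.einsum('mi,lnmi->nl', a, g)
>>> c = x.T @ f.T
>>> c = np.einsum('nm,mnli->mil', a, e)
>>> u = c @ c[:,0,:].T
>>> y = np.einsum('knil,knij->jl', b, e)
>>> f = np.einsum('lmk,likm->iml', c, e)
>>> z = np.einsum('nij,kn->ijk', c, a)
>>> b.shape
(19, 7, 5, 11)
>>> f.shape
(7, 5, 19)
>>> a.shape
(7, 19)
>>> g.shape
(19, 7, 5, 29)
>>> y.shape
(5, 11)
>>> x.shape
(7, 19)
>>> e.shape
(19, 7, 5, 5)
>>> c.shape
(19, 5, 5)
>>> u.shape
(19, 5, 19)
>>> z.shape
(5, 5, 7)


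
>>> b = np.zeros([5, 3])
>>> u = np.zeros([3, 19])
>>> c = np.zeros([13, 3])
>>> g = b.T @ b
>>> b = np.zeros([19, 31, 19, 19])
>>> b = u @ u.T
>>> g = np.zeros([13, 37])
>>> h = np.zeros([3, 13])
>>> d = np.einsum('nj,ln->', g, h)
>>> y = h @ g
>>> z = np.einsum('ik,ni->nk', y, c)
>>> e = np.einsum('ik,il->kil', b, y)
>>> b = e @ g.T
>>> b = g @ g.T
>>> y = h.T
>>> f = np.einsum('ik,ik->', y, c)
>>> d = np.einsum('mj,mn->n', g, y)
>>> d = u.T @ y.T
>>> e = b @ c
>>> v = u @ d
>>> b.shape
(13, 13)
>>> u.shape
(3, 19)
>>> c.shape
(13, 3)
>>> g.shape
(13, 37)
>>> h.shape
(3, 13)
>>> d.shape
(19, 13)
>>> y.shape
(13, 3)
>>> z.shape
(13, 37)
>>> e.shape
(13, 3)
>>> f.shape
()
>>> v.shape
(3, 13)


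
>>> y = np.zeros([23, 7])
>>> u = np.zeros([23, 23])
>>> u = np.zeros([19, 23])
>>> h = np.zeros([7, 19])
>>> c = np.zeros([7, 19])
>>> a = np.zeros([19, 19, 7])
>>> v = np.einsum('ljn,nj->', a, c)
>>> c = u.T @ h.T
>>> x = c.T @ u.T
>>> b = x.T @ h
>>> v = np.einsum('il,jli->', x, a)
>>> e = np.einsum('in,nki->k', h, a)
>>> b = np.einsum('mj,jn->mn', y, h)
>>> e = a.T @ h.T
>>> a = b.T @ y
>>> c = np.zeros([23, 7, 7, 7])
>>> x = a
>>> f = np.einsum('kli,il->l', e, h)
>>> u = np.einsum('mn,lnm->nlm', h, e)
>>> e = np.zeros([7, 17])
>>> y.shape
(23, 7)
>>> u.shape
(19, 7, 7)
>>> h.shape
(7, 19)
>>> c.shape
(23, 7, 7, 7)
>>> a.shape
(19, 7)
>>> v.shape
()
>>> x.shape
(19, 7)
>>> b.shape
(23, 19)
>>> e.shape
(7, 17)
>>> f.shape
(19,)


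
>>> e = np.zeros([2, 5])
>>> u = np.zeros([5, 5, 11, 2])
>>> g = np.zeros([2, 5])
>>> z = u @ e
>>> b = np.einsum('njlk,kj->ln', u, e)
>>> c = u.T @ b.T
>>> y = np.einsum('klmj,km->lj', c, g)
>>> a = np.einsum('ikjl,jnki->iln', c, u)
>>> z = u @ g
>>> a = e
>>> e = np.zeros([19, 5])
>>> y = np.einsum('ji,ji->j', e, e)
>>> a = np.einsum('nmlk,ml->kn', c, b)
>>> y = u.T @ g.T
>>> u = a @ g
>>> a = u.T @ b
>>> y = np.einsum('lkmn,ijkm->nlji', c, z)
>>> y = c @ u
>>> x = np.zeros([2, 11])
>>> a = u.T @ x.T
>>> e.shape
(19, 5)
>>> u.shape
(11, 5)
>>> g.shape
(2, 5)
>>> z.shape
(5, 5, 11, 5)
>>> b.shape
(11, 5)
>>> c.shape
(2, 11, 5, 11)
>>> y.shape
(2, 11, 5, 5)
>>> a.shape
(5, 2)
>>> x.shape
(2, 11)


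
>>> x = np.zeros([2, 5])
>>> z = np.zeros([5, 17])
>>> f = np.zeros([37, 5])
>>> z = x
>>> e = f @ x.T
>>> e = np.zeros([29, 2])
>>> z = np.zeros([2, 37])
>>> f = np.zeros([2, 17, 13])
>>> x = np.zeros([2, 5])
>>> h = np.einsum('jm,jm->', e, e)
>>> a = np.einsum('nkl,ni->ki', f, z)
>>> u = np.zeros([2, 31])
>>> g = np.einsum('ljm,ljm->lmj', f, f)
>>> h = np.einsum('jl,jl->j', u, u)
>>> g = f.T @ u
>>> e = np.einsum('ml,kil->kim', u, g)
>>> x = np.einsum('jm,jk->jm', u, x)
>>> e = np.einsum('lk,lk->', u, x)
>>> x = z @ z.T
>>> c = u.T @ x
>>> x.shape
(2, 2)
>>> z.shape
(2, 37)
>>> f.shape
(2, 17, 13)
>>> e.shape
()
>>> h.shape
(2,)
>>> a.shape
(17, 37)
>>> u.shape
(2, 31)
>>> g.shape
(13, 17, 31)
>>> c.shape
(31, 2)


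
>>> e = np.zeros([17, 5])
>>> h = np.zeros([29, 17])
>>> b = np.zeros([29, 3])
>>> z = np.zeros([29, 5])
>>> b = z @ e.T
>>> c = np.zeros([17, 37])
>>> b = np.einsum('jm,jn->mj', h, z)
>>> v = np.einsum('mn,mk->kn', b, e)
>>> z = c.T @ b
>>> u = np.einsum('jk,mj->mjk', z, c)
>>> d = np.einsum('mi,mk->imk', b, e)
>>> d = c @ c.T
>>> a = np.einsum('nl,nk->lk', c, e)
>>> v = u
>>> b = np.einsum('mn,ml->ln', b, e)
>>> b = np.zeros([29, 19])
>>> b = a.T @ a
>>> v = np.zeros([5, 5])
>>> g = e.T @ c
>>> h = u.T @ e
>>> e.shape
(17, 5)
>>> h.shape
(29, 37, 5)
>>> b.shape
(5, 5)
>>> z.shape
(37, 29)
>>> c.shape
(17, 37)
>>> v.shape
(5, 5)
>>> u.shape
(17, 37, 29)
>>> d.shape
(17, 17)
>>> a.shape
(37, 5)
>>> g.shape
(5, 37)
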